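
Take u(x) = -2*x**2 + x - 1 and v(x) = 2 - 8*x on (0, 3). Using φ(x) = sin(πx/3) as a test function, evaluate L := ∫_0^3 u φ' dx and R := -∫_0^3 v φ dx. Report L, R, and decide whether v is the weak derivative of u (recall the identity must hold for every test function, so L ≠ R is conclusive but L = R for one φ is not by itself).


LHS = 30/π, RHS = 60/π. No, v is not the weak derivative of u.

u(x) = -2*x**2 + x - 1, classical derivative u'(x) = 1 - 4*x.
φ(x) = sin(πx/3), so φ'(x) = π*cos(π*x/3)/3.
Note φ(0) = φ(3) = 0, so the boundary term u·φ vanishes.
LHS = ∫_0^3 u(x) φ'(x) dx = ∫_0^3 (-2*π*x^2*cos(π*x/3)/3 + π*x*cos(π*x/3)/3 - π*cos(π*x/3)/3) dx. Term by term:
  ∫_0^3 -π*cos(π*x/3)/3 dx = 0;  ∫_0^3 -2*π*x^2*cos(π*x/3)/3 dx = 36/π;  ∫_0^3 π*x*cos(π*x/3)/3 dx = -6/π.
Sum: 0 + 36/π − 6/π = 30/π.
So LHS = 30/π.
∫_0^3 v(x) φ(x) dx = ∫_0^3 (-8*x*sin(π*x/3) + 2*sin(π*x/3)) dx. Term by term:
  ∫_0^3 2*sin(π*x/3) dx = 12/π;  ∫_0^3 -8*x*sin(π*x/3) dx = -72/π.
Sum: 12/π − 72/π = -60/π.
So RHS = -∫_0^3 v(x) φ(x) dx = 60/π.
LHS − RHS = -30/π ≠ 0, so the identity fails.
(For a valid weak derivative the identity must hold for EVERY test function, in particular this one. The failure shows v is NOT the weak derivative of u.)
Correct weak derivative would be u'(x) = 1 - 4*x.


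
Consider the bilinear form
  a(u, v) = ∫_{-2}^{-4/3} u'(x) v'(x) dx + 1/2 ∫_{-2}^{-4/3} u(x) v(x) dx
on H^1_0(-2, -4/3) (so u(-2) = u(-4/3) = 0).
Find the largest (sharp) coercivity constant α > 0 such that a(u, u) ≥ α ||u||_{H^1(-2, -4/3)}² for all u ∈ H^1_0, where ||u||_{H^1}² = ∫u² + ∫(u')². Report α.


α = (2 + 9*π^2)/(4 + 9*π^2)

Coercivity of a(·,·) on H^1_0(-2, -4/3) means a(u, u) ≥ α ||u||_{H^1}² for every u ∈ H^1_0.
The interval has length L = 2/3, and Poincaré/coercivity depend only on L. Here a(u, u) = ∫(u')² + (1/2)·∫u².
Here 0 < c = 1/2 < 1. The condition a(u,u) ≥ α||u||_{H^1}² reads (1−α)∫(u')² ≥ (α−c)∫u². Any admissible α is ≤ 1 (rapidly oscillating u have ∫u²/∫(u')² → 0), and α = 1 would force 0 ≥ (1−c)∫u², impossible since c < 1; so 1−α > 0. By the sharp Poincaré inequality on H^1_0 of an interval of length L, ∫(u')² ≥ (π/L)²∫u² with equality for the first sine mode sin(π(x−x₀)/L) (x₀ the left endpoint), so the inequality holds for all u iff (1−α)(π/L)² ≥ α − c, i.e. α ≤ ((π/L)² + c)/((π/L)² + 1) = (1 + c(L/π)²)/(1 + (L/π)²). With (π/L)² = 9*π^2/4 and c = 1/2, the largest admissible constant is α = ((π/L)² + c)/((π/L)² + 1).
Simplifying, α = (2 + 9*π^2)/(4 + 9*π^2).


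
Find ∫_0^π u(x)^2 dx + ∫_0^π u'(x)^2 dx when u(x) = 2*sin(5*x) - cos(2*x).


||u||_{H^1(0,π)}^2 = -200/21 + 109*π/2

u'(x) = 2*sin(2*x) + 10*cos(5*x).
Expand u² and (u')² and integrate term by term on (0, π), using: for integers n ≥ 1, ∫_0^π sin²(nx) dx = ∫_0^π cos²(nx) dx = π/2; for n ≠ n', ∫_0^π sin(nx)sin(n'x) dx = ∫_0^π cos(nx)cos(n'x) dx = 0; and by product-to-sum, ∫_0^π sin(nx)cos(n'x) dx = ½∫_0^π [sin((n+n')x) + sin((n−n')x)] dx, which is 0 when n+n' is even and 2n/(n²−n'²) when n+n' is odd (it need not vanish on (0, π)).
  u² squared terms: (-1)²·∫cos(2x)² dx = 1·π/2 = π/2;  (2)²·∫sin(5x)² dx = 4·π/2 = 2*π.
  u² cross terms: 2·(-1)·(2)·∫cos(2x)·sin(5x) dx = -4·(10/21) = -40/21.
  So ∫_0^π u² dx = π/2 + 2*π − 40/21 = -40/21 + 5*π/2.
  (u')² squared terms: (2)²·∫sin(2x)² dx = 4·π/2 = 2*π;  (10)²·∫cos(5x)² dx = 100·π/2 = 50*π.
  (u')² cross terms: 2·(2)·(10)·∫sin(2x)·cos(5x) dx = 40·(-4/21) = -160/21.
  So ∫_0^π (u')² dx = 2*π + 50*π − 160/21 = -160/21 + 52*π.
||u||_{H^1}^2 = (-40/21 + 5*π/2) + (-160/21 + 52*π) = -200/21 + 109*π/2.


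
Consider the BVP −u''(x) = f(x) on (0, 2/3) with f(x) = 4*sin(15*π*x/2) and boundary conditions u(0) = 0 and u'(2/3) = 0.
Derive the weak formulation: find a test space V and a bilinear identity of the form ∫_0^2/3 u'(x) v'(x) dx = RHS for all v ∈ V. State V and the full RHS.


V = {v ∈ H^1(0, 2/3) : v(0) = 0} (test functions vanish at x = 0 where u is specified); weak form: ∫_0^2/3 u'v' dx = ∫_0^2/3 (4*sin(15*π*x/2)) v dx for all v ∈ V.

Multiply both sides by a test function v and integrate from 0 to 2/3:
  ∫_0^2/3 −u''(x) v(x) dx = ∫_0^2/3 f(x) v(x) dx.
Integrate the LHS by parts once:
  ∫_0^2/3 −u'' v dx = −[u'(x) v(x)]_0^2/3 + ∫_0^2/3 u'(x) v'(x) dx.
Thus ∫_0^2/3 u'(x) v'(x) dx = ∫_0^2/3 f(x) v(x) dx + [u'(x) v(x)]_0^2/3.
Choose V so that boundary terms are either known or forced to vanish.
Mixed BC: u(0) = 0 (Dirichlet) and u'(2/3) = 0 (Neumann). Define V = {v ∈ H^1(0, 2/3) : v(0) = 0}. Then [u' v]_0^2/3 = u'(2/3)·v(2/3) − u'(0)·0 = 0.
Weak formulation: find u (satisfying any essential BC) such that ∫_0^2/3 u'(x) v'(x) dx = ∫_0^2/3 f v dx for all v ∈ V (Dirichlet at 0 absorbed into V; the Neumann datum at x = 2/3 is zero, so no boundary term remains).
Substituting f(x) = 4*sin(15*π*x/2), the right-hand side is ∫_0^2/3 (4*sin(15*π*x/2)) v dx.


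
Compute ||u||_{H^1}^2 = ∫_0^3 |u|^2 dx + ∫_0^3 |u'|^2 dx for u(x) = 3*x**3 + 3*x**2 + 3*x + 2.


||u||_{H^1}^2 = 1000731/70

The H^1 norm (squared) on an interval (0, L) is
  ||u||_{H^1}^2 = ∫_0^L u(x)^2 dx + ∫_0^L u'(x)^2 dx.
Compute u'(x) = 9*x**2 + 6*x + 3.
Then u(x)^2 = 9*x**6 + 18*x**5 + 27*x**4 + 30*x**3 + 21*x**2 + 12*x + 4 and u'(x)^2 = 81*x**4 + 108*x**3 + 90*x**2 + 36*x + 9.
Integrate each monomial from 0 to 3 using ∫_0^3 c·x^n dx = c·3^(n+1)/(n+1):
  ∫_0^3 u(x)^2 dx = ∫_0^3 (9*x^6 + 18*x^5 + 27*x^4 + 30*x^3 + 21*x^2 + 12*x + 4) dx. Term by term:
    ∫_0^3 9*x^6 dx = 19683/7;  ∫_0^3 18*x^5 dx = 2187;  ∫_0^3 27*x^4 dx = 6561/5;
    ∫_0^3 30*x^3 dx = 1215/2;  ∫_0^3 21*x^2 dx = 189;  ∫_0^3 12*x dx = 54;
    ∫_0^3 4 dx = 12.
  Sum: 19683/7 + 2187 + 6561/5 + 1215/2 + 189 + 54 + 12 = 502149/70.
  ∫_0^3 u'(x)^2 dx = ∫_0^3 (81*x^4 + 108*x^3 + 90*x^2 + 36*x + 9) dx. Term by term:
    ∫_0^3 81*x^4 dx = 19683/5;  ∫_0^3 108*x^3 dx = 2187;  ∫_0^3 90*x^2 dx = 810;
    ∫_0^3 36*x dx = 162;  ∫_0^3 9 dx = 27.
  Sum: 19683/5 + 2187 + 810 + 162 + 27 = 35613/5.
Adding: ||u||_{H^1}^2 = 502149/70 + 35613/5 = 1000731/70.


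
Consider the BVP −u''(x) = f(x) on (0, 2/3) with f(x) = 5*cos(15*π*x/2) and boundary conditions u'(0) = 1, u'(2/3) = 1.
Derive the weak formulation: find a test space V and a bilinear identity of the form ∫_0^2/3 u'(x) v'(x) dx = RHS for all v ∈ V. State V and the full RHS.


V = H^1(0, 2/3) (v unrestricted at boundary; u is determined up to an additive constant); weak form: ∫_0^2/3 u'v' dx = ∫_0^2/3 (5*cos(15*π*x/2)) v dx + v(2/3) − v(0) for all v ∈ V.

Multiply both sides by a test function v and integrate from 0 to 2/3:
  ∫_0^2/3 −u''(x) v(x) dx = ∫_0^2/3 f(x) v(x) dx.
Integrate the LHS by parts once:
  ∫_0^2/3 −u'' v dx = −[u'(x) v(x)]_0^2/3 + ∫_0^2/3 u'(x) v'(x) dx.
Thus ∫_0^2/3 u'(x) v'(x) dx = ∫_0^2/3 f(x) v(x) dx + [u'(x) v(x)]_0^2/3.
Choose V so that boundary terms are either known or forced to vanish.
u has inhomogeneous Neumann u'(0) = 1, u'(2/3) = 1. [u' v]_0^2/3 = (1)·v(2/3) − (1)·v(0) = v(2/3) − v(0). Take V = H^1(0, 2/3); boundary term becomes part of RHS.
Weak formulation: find u (satisfying any essential BC) such that ∫_0^2/3 u'(x) v'(x) dx = ∫_0^2/3 f v dx + v(2/3) − v(0) for all v ∈ V (Neumann data are natural BCs: they enter the RHS as boundary terms).
Substituting f(x) = 5*cos(15*π*x/2), the right-hand side is ∫_0^2/3 (5*cos(15*π*x/2)) v dx + v(2/3) − v(0).
Compatibility check (pure Neumann): taking v ≡ 1 ∈ V gives 0 = ∫_0^2/3 f dx + (1) − (1), i.e. ∫_0^2/3 f dx must equal u'(0) − u'(2/3) = 0. Indeed ∫_0^2/3 (5*cos(15*π*x/2)) dx = 0, so the data are compatible. The solution is then unique only up to an additive constant (fix it e.g. by requiring ∫_0^2/3 u dx = 0).


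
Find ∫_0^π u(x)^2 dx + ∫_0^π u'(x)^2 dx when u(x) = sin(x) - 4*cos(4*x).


||u||_{H^1(0,π)}^2 = 272/15 + 137*π

u'(x) = 16*sin(4*x) + cos(x).
Expand u² and (u')² and integrate term by term on (0, π), using: for integers n ≥ 1, ∫_0^π sin²(nx) dx = ∫_0^π cos²(nx) dx = π/2; for n ≠ n', ∫_0^π sin(nx)sin(n'x) dx = ∫_0^π cos(nx)cos(n'x) dx = 0; and by product-to-sum, ∫_0^π sin(nx)cos(n'x) dx = ½∫_0^π [sin((n+n')x) + sin((n−n')x)] dx, which is 0 when n+n' is even and 2n/(n²−n'²) when n+n' is odd (it need not vanish on (0, π)).
  u² squared terms: (-4)²·∫cos(4x)² dx = 16·π/2 = 8*π;  (1)²·∫sin(x)² dx = 1·π/2 = π/2.
  u² cross terms: 2·(-4)·(1)·∫cos(4x)·sin(x) dx = -8·(-2/15) = 16/15.
  So ∫_0^π u² dx = 8*π + π/2 + 16/15 = 16/15 + 17*π/2.
  (u')² squared terms: (16)²·∫sin(4x)² dx = 256·π/2 = 128*π;  (1)²·∫cos(x)² dx = 1·π/2 = π/2.
  (u')² cross terms: 2·(16)·(1)·∫sin(4x)·cos(x) dx = 32·(8/15) = 256/15.
  So ∫_0^π (u')² dx = 128*π + π/2 + 256/15 = 256/15 + 257*π/2.
||u||_{H^1}^2 = (16/15 + 17*π/2) + (256/15 + 257*π/2) = 272/15 + 137*π.


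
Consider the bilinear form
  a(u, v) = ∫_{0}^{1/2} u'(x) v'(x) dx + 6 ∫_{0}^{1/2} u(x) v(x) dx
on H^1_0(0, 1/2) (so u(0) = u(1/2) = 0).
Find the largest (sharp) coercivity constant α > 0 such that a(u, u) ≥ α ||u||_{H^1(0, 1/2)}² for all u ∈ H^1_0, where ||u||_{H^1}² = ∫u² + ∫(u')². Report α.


α = 1

Coercivity of a(·,·) on H^1_0(0, 1/2) means a(u, u) ≥ α ||u||_{H^1}² for every u ∈ H^1_0.
The interval has length L = 1/2, and Poincaré/coercivity depend only on L. Here a(u, u) = ∫(u')² + (6)·∫u².
Here c = 6 ≥ 1, so a(u,u) = ∫(u')² + c∫u² ≥ ∫(u')² + ∫u² = ||u||_{H^1}², i.e. α = 1 works. No larger α is possible: a(u,u) ≥ α||u||_{H^1}² means (1−α)∫(u')² ≥ (α−c)∫u², and for the modes u_n = sin(nπ(x−x₀)/L) (x₀ the left endpoint) one has ∫u_n²/∫(u_n')² = (L/(nπ))² → 0, so a(u_n,u_n)/||u_n||_{H^1}² → 1. Hence the optimal constant is α = 1.
Therefore α = 1.


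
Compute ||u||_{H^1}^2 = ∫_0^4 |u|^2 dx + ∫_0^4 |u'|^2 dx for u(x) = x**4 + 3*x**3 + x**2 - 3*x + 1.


||u||_{H^1}^2 = 65284424/315

The H^1 norm (squared) on an interval (0, L) is
  ||u||_{H^1}^2 = ∫_0^L u(x)^2 dx + ∫_0^L u'(x)^2 dx.
Compute u'(x) = 4*x**3 + 9*x**2 + 2*x - 3.
Then u(x)^2 = x**8 + 6*x**7 + 11*x**6 - 15*x**4 + 11*x**2 - 6*x + 1 and u'(x)^2 = 16*x**6 + 72*x**5 + 97*x**4 + 12*x**3 - 50*x**2 - 12*x + 9.
Integrate each monomial from 0 to 4 using ∫_0^4 c·x^n dx = c·4^(n+1)/(n+1):
  ∫_0^4 u(x)^2 dx = ∫_0^4 (x^8 + 6*x^7 + 11*x^6 - 15*x^4 + 11*x^2 - 6*x + 1) dx. Term by term:
    ∫_0^4 x^8 dx = 262144/9;  ∫_0^4 6*x^7 dx = 49152;  ∫_0^4 11*x^6 dx = 180224/7;
    ∫_0^4 -15*x^4 dx = -3072;  ∫_0^4 11*x^2 dx = 704/3;  ∫_0^4 -6*x dx = -48;
    ∫_0^4 1 dx = 4.
  Sum: 262144/9 + 49152 + 180224/7 − 3072 + 704/3 − 48 + 4 = 6372076/63.
  ∫_0^4 u'(x)^2 dx = ∫_0^4 (16*x^6 + 72*x^5 + 97*x^4 + 12*x^3 - 50*x^2 - 12*x + 9) dx. Term by term:
    ∫_0^4 16*x^6 dx = 262144/7;  ∫_0^4 72*x^5 dx = 49152;  ∫_0^4 97*x^4 dx = 99328/5;
    ∫_0^4 12*x^3 dx = 768;  ∫_0^4 -50*x^2 dx = -3200/3;  ∫_0^4 -12*x dx = -96;
    ∫_0^4 9 dx = 36.
  Sum: 262144/7 + 49152 + 99328/5 + 768 − 3200/3 − 96 + 36 = 11141348/105.
Adding: ||u||_{H^1}^2 = 6372076/63 + 11141348/105 = 65284424/315.


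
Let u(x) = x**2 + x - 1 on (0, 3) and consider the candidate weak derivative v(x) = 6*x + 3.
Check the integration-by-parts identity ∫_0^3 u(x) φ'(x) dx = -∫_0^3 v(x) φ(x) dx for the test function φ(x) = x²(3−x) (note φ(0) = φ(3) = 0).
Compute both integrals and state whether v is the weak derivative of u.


LHS = -621/20, RHS = -1863/20. No, v is not the weak derivative of u.

u(x) = x**2 + x - 1, classical derivative u'(x) = 2*x + 1.
φ(x) = x²(3−x), so φ'(x) = 3*x*(2 - x).
Note φ(0) = φ(3) = 0, so the boundary term u·φ vanishes.
LHS = ∫_0^3 u(x) φ'(x) dx = ∫_0^3 (-3*x^4 + 3*x^3 + 9*x^2 - 6*x) dx. Term by term:
  ∫_0^3 -3*x^4 dx = -729/5;  ∫_0^3 3*x^3 dx = 243/4;  ∫_0^3 9*x^2 dx = 81;
  ∫_0^3 -6*x dx = -27.
Sum: -729/5 + 243/4 + 81 − 27 = -621/20.
So LHS = -621/20.
∫_0^3 v(x) φ(x) dx = ∫_0^3 (-6*x^4 + 15*x^3 + 9*x^2) dx. Term by term:
  ∫_0^3 -6*x^4 dx = -1458/5;  ∫_0^3 15*x^3 dx = 1215/4;  ∫_0^3 9*x^2 dx = 81.
Sum: -1458/5 + 1215/4 + 81 = 1863/20.
So RHS = -∫_0^3 v(x) φ(x) dx = -1863/20.
LHS − RHS = 621/10 ≠ 0, so the identity fails.
(For a valid weak derivative the identity must hold for EVERY test function, in particular this one. The failure shows v is NOT the weak derivative of u.)
Correct weak derivative would be u'(x) = 2*x + 1.


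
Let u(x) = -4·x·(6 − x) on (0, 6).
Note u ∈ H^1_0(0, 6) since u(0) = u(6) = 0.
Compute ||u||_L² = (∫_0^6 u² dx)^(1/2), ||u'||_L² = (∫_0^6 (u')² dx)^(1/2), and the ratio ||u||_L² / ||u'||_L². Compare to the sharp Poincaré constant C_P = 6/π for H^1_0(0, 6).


||u||_L² / ||u'||_L² = 3*sqrt(10)/5 < C_P = 6/π.

u(x) = -4·x·(6 − x), so u'(x) = 8*x - 24.
u(x) = -4·x·(6 − x) vanishes at x = 0 and x = 6, so u ∈ H^1_0(0, 6). Differentiate via the product rule and integrate the resulting polynomials term by term.
  ∫_0^6 u² dx = ∫_0^6 (16*x^4 - 192*x^3 + 576*x^2) dx. Term by term:
    ∫_0^6 16*x^4 dx = 124416/5;  ∫_0^6 -192*x^3 dx = -62208;  ∫_0^6 576*x^2 dx = 41472.
  Sum: 124416/5 − 62208 + 41472 = 20736/5.
  ∫_0^6 (u')² dx = ∫_0^6 (64*x^2 - 384*x + 576) dx. Term by term:
    ∫_0^6 64*x^2 dx = 4608;  ∫_0^6 -384*x dx = -6912;  ∫_0^6 576 dx = 3456.
  Sum: 4608 − 6912 + 3456 = 1152.
∫_0^6 u² dx = 20736/5, so ||u||_L² = 144*sqrt(5)/5.
∫_0^6 (u')² dx = 1152, so ||u'||_L² = 24*sqrt(2).
Ratio ||u||_L² / ||u'||_L² = 3*sqrt(10)/5.
Sharp Poincaré constant on H^1_0(0, 6) is C_P = L/π = 6/π, achieved by sin(π/6·x).
A polynomial bump cannot attain the sharp Poincaré constant (only the first sine eigenfunction does), so the ratio is strictly less than C_P, consistent with ||u||_L² ≤ C_P ||u'||_L².


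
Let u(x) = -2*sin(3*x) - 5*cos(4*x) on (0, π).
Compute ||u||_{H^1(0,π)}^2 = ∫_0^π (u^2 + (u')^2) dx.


||u||_{H^1(0,π)}^2 = -2040/7 + 465*π/2

u'(x) = 20*sin(4*x) - 6*cos(3*x).
Expand u² and (u')² and integrate term by term on (0, π), using: for integers n ≥ 1, ∫_0^π sin²(nx) dx = ∫_0^π cos²(nx) dx = π/2; for n ≠ n', ∫_0^π sin(nx)sin(n'x) dx = ∫_0^π cos(nx)cos(n'x) dx = 0; and by product-to-sum, ∫_0^π sin(nx)cos(n'x) dx = ½∫_0^π [sin((n+n')x) + sin((n−n')x)] dx, which is 0 when n+n' is even and 2n/(n²−n'²) when n+n' is odd (it need not vanish on (0, π)).
  u² squared terms: (-5)²·∫cos(4x)² dx = 25·π/2 = 25*π/2;  (-2)²·∫sin(3x)² dx = 4·π/2 = 2*π.
  u² cross terms: 2·(-5)·(-2)·∫cos(4x)·sin(3x) dx = 20·(-6/7) = -120/7.
  So ∫_0^π u² dx = 25*π/2 + 2*π − 120/7 = -120/7 + 29*π/2.
  (u')² squared terms: (-6)²·∫cos(3x)² dx = 36·π/2 = 18*π;  (20)²·∫sin(4x)² dx = 400·π/2 = 200*π.
  (u')² cross terms: 2·(-6)·(20)·∫cos(3x)·sin(4x) dx = -240·(8/7) = -1920/7.
  So ∫_0^π (u')² dx = 18*π + 200*π − 1920/7 = -1920/7 + 218*π.
||u||_{H^1}^2 = (-120/7 + 29*π/2) + (-1920/7 + 218*π) = -2040/7 + 465*π/2.


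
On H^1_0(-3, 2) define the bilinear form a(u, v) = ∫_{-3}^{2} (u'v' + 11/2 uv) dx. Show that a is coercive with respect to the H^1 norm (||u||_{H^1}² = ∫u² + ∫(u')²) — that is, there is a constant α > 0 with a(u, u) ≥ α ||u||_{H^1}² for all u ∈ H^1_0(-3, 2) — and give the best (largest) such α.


α = 1

Coercivity of a(·,·) on H^1_0(-3, 2) means a(u, u) ≥ α ||u||_{H^1}² for every u ∈ H^1_0.
The interval has length L = 5, and Poincaré/coercivity depend only on L. Here a(u, u) = ∫(u')² + (11/2)·∫u².
Here c = 11/2 ≥ 1, so a(u,u) = ∫(u')² + c∫u² ≥ ∫(u')² + ∫u² = ||u||_{H^1}², i.e. α = 1 works. No larger α is possible: a(u,u) ≥ α||u||_{H^1}² means (1−α)∫(u')² ≥ (α−c)∫u², and for the modes u_n = sin(nπ(x−x₀)/L) (x₀ the left endpoint) one has ∫u_n²/∫(u_n')² = (L/(nπ))² → 0, so a(u_n,u_n)/||u_n||_{H^1}² → 1. Hence the optimal constant is α = 1.
Therefore α = 1.


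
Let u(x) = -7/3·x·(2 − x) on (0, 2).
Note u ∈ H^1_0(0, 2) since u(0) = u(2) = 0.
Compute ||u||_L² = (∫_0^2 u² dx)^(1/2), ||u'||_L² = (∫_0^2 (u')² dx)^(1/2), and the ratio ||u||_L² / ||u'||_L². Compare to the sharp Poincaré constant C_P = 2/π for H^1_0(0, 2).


||u||_L² / ||u'||_L² = sqrt(10)/5 < C_P = 2/π.

u(x) = -7/3·x·(2 − x), so u'(x) = 14*x/3 - 14/3.
u(x) = -7/3·x·(2 − x) vanishes at x = 0 and x = 2, so u ∈ H^1_0(0, 2). Differentiate via the product rule and integrate the resulting polynomials term by term.
  ∫_0^2 u² dx = ∫_0^2 (49*x^4/9 - 196*x^3/9 + 196*x^2/9) dx. Term by term:
    ∫_0^2 49*x^4/9 dx = 1568/45;  ∫_0^2 -196*x^3/9 dx = -784/9;  ∫_0^2 196*x^2/9 dx = 1568/27.
  Sum: 1568/45 − 784/9 + 1568/27 = 784/135.
  ∫_0^2 (u')² dx = ∫_0^2 (196*x^2/9 - 392*x/9 + 196/9) dx. Term by term:
    ∫_0^2 196*x^2/9 dx = 1568/27;  ∫_0^2 -392*x/9 dx = -784/9;  ∫_0^2 196/9 dx = 392/9.
  Sum: 1568/27 − 784/9 + 392/9 = 392/27.
∫_0^2 u² dx = 784/135, so ||u||_L² = 28*sqrt(15)/45.
∫_0^2 (u')² dx = 392/27, so ||u'||_L² = 14*sqrt(6)/9.
Ratio ||u||_L² / ||u'||_L² = sqrt(10)/5.
Sharp Poincaré constant on H^1_0(0, 2) is C_P = L/π = 2/π, achieved by sin(π/2·x).
A polynomial bump cannot attain the sharp Poincaré constant (only the first sine eigenfunction does), so the ratio is strictly less than C_P, consistent with ||u||_L² ≤ C_P ||u'||_L².


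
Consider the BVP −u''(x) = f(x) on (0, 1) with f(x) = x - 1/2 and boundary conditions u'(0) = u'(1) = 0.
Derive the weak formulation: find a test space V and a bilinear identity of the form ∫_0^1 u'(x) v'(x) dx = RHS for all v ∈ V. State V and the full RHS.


V = H^1(0, 1) (no boundary constraint on v; u is determined up to an additive constant); weak form: ∫_0^1 u'v' dx = ∫_0^1 (x - 1/2) v dx for all v ∈ V.

Multiply both sides by a test function v and integrate from 0 to 1:
  ∫_0^1 −u''(x) v(x) dx = ∫_0^1 f(x) v(x) dx.
Integrate the LHS by parts once:
  ∫_0^1 −u'' v dx = −[u'(x) v(x)]_0^1 + ∫_0^1 u'(x) v'(x) dx.
Thus ∫_0^1 u'(x) v'(x) dx = ∫_0^1 f(x) v(x) dx + [u'(x) v(x)]_0^1.
Choose V so that boundary terms are either known or forced to vanish.
u has homogeneous Neumann: u'(0) = u'(1) = 0. So [u' v]_0^1 = 0·v(1) − 0·v(0) = 0 for any v; take V = H^1(0, 1).
Weak formulation: find u (satisfying any essential BC) such that ∫_0^1 u'(x) v'(x) dx = ∫_0^1 f v dx for all v ∈ V (homogeneous Neumann, so boundary terms vanish).
Substituting f(x) = x - 1/2, the right-hand side is ∫_0^1 (x - 1/2) v dx.
Compatibility check (pure Neumann): taking v ≡ 1 ∈ V gives 0 = ∫_0^1 f dx + (0) − (0), i.e. ∫_0^1 f dx must equal u'(0) − u'(1) = 0. Indeed ∫_0^1 (x - 1/2) dx = 0, so the data are compatible. The solution is then unique only up to an additive constant (fix it e.g. by requiring ∫_0^1 u dx = 0).


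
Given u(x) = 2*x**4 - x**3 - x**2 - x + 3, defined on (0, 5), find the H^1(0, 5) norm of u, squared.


||u||_{H^1}^2 = 153382525/126

The H^1 norm (squared) on an interval (0, L) is
  ||u||_{H^1}^2 = ∫_0^L u(x)^2 dx + ∫_0^L u'(x)^2 dx.
Compute u'(x) = 8*x**3 - 3*x**2 - 2*x - 1.
Then u(x)^2 = 4*x**8 - 4*x**7 - 3*x**6 - 2*x**5 + 15*x**4 - 4*x**3 - 5*x**2 - 6*x + 9 and u'(x)^2 = 64*x**6 - 48*x**5 - 23*x**4 - 4*x**3 + 10*x**2 + 4*x + 1.
Integrate each monomial from 0 to 5 using ∫_0^5 c·x^n dx = c·5^(n+1)/(n+1):
  ∫_0^5 u(x)^2 dx = ∫_0^5 (4*x^8 - 4*x^7 - 3*x^6 - 2*x^5 + 15*x^4 - 4*x^3 - 5*x^2 - 6*x + 9) dx. Term by term:
    ∫_0^5 4*x^8 dx = 7812500/9;  ∫_0^5 -4*x^7 dx = -390625/2;  ∫_0^5 -3*x^6 dx = -234375/7;
    ∫_0^5 -2*x^5 dx = -15625/3;  ∫_0^5 15*x^4 dx = 9375;  ∫_0^5 -4*x^3 dx = -625;
    ∫_0^5 -5*x^2 dx = -625/3;  ∫_0^5 -6*x dx = -75;  ∫_0^5 9 dx = 45.
  Sum: 7812500/9 − 390625/2 − 234375/7 − 15625/3 + 9375 − 625 − 625/3 − 75 + 45 = 80963095/126.
  ∫_0^5 u'(x)^2 dx = ∫_0^5 (64*x^6 - 48*x^5 - 23*x^4 - 4*x^3 + 10*x^2 + 4*x + 1) dx. Term by term:
    ∫_0^5 64*x^6 dx = 5000000/7;  ∫_0^5 -48*x^5 dx = -125000;  ∫_0^5 -23*x^4 dx = -14375;
    ∫_0^5 -4*x^3 dx = -625;  ∫_0^5 10*x^2 dx = 1250/3;  ∫_0^5 4*x dx = 50;
    ∫_0^5 1 dx = 5.
  Sum: 5000000/7 − 125000 − 14375 − 625 + 1250/3 + 50 + 5 = 12069905/21.
Adding: ||u||_{H^1}^2 = 80963095/126 + 12069905/21 = 153382525/126.


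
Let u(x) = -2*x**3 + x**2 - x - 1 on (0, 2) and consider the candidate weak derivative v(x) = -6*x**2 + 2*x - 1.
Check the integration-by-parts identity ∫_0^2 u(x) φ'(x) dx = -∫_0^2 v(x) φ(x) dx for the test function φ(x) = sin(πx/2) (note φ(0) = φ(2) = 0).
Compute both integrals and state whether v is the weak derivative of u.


LHS = -192/π^3 + 44/π, RHS = -192/π^3 + 44/π. Yes, v = u' weakly.

u(x) = -2*x**3 + x**2 - x - 1, classical derivative u'(x) = -6*x**2 + 2*x - 1.
φ(x) = sin(πx/2), so φ'(x) = π*cos(π*x/2)/2.
Note φ(0) = φ(2) = 0, so the boundary term u·φ vanishes.
LHS = ∫_0^2 u(x) φ'(x) dx = ∫_0^2 (-π*x^3*cos(π*x/2) + π*x^2*cos(π*x/2)/2 - π*x*cos(π*x/2)/2 - π*cos(π*x/2)/2) dx. Term by term:
  ∫_0^2 -π*cos(π*x/2)/2 dx = 0;  ∫_0^2 π*x^2*cos(π*x/2)/2 dx = -8/π;  ∫_0^2 -π*x^3*cos(π*x/2) dx = -192/π^3 + 48/π;
  ∫_0^2 -π*x*cos(π*x/2)/2 dx = 4/π.
Sum: 0 − 8/π + -192/π^3 + 48/π + 4/π = -192/π^3 + 44/π.
So LHS = -192/π^3 + 44/π.
∫_0^2 v(x) φ(x) dx = ∫_0^2 (-6*x^2*sin(π*x/2) + 2*x*sin(π*x/2) - sin(π*x/2)) dx. Term by term:
  ∫_0^2 -sin(π*x/2) dx = -4/π;  ∫_0^2 -6*x^2*sin(π*x/2) dx = -48/π + 192/π^3;  ∫_0^2 2*x*sin(π*x/2) dx = 8/π.
Sum: -4/π + -48/π + 192/π^3 + 8/π = -44/π + 192/π^3.
So RHS = -∫_0^2 v(x) φ(x) dx = -192/π^3 + 44/π.
LHS = RHS, so the identity holds for this test φ.
Moreover u is smooth here and v(x) = u'(x) = -6*x**2 + 2*x - 1 pointwise, so the identity holds for every test function. Hence v is the weak derivative of u.


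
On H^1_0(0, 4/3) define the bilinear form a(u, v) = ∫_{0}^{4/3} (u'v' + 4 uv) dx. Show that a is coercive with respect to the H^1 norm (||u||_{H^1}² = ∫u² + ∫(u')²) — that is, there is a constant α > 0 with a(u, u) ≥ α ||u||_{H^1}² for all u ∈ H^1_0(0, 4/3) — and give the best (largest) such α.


α = 1

Coercivity of a(·,·) on H^1_0(0, 4/3) means a(u, u) ≥ α ||u||_{H^1}² for every u ∈ H^1_0.
The interval has length L = 4/3, and Poincaré/coercivity depend only on L. Here a(u, u) = ∫(u')² + (4)·∫u².
Here c = 4 ≥ 1, so a(u,u) = ∫(u')² + c∫u² ≥ ∫(u')² + ∫u² = ||u||_{H^1}², i.e. α = 1 works. No larger α is possible: a(u,u) ≥ α||u||_{H^1}² means (1−α)∫(u')² ≥ (α−c)∫u², and for the modes u_n = sin(nπ(x−x₀)/L) (x₀ the left endpoint) one has ∫u_n²/∫(u_n')² = (L/(nπ))² → 0, so a(u_n,u_n)/||u_n||_{H^1}² → 1. Hence the optimal constant is α = 1.
Therefore α = 1.


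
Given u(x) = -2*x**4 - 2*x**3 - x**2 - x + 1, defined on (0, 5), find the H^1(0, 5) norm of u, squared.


||u||_{H^1}^2 = 300233785/126

The H^1 norm (squared) on an interval (0, L) is
  ||u||_{H^1}^2 = ∫_0^L u(x)^2 dx + ∫_0^L u'(x)^2 dx.
Compute u'(x) = -8*x**3 - 6*x**2 - 2*x - 1.
Then u(x)^2 = 4*x**8 + 8*x**7 + 8*x**6 + 8*x**5 + x**4 - 2*x**3 - x**2 - 2*x + 1 and u'(x)^2 = 64*x**6 + 96*x**5 + 68*x**4 + 40*x**3 + 16*x**2 + 4*x + 1.
Integrate each monomial from 0 to 5 using ∫_0^5 c·x^n dx = c·5^(n+1)/(n+1):
  ∫_0^5 u(x)^2 dx = ∫_0^5 (4*x^8 + 8*x^7 + 8*x^6 + 8*x^5 + x^4 - 2*x^3 - x^2 - 2*x + 1) dx. Term by term:
    ∫_0^5 4*x^8 dx = 7812500/9;  ∫_0^5 8*x^7 dx = 390625;  ∫_0^5 8*x^6 dx = 625000/7;
    ∫_0^5 8*x^5 dx = 62500/3;  ∫_0^5 x^4 dx = 625;  ∫_0^5 -2*x^3 dx = -625/2;
    ∫_0^5 -x^2 dx = -125/3;  ∫_0^5 -2*x dx = -25;  ∫_0^5 1 dx = 5.
  Sum: 7812500/9 + 390625 + 625000/7 + 62500/3 + 625 − 625/2 − 125/3 − 25 + 5 = 172500355/126.
  ∫_0^5 u'(x)^2 dx = ∫_0^5 (64*x^6 + 96*x^5 + 68*x^4 + 40*x^3 + 16*x^2 + 4*x + 1) dx. Term by term:
    ∫_0^5 64*x^6 dx = 5000000/7;  ∫_0^5 96*x^5 dx = 250000;  ∫_0^5 68*x^4 dx = 42500;
    ∫_0^5 40*x^3 dx = 6250;  ∫_0^5 16*x^2 dx = 2000/3;  ∫_0^5 4*x dx = 50;
    ∫_0^5 1 dx = 5.
  Sum: 5000000/7 + 250000 + 42500 + 6250 + 2000/3 + 50 + 5 = 21288905/21.
Adding: ||u||_{H^1}^2 = 172500355/126 + 21288905/21 = 300233785/126.


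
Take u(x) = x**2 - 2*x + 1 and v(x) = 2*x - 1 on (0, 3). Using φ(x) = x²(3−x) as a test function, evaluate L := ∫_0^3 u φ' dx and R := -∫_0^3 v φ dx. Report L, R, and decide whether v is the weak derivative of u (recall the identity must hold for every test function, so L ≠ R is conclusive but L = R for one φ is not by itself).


LHS = -54/5, RHS = -351/20. No, v is not the weak derivative of u.

u(x) = x**2 - 2*x + 1, classical derivative u'(x) = 2*x - 2.
φ(x) = x²(3−x), so φ'(x) = 3*x*(2 - x).
Note φ(0) = φ(3) = 0, so the boundary term u·φ vanishes.
LHS = ∫_0^3 u(x) φ'(x) dx = ∫_0^3 (-3*x^4 + 12*x^3 - 15*x^2 + 6*x) dx. Term by term:
  ∫_0^3 -3*x^4 dx = -729/5;  ∫_0^3 12*x^3 dx = 243;  ∫_0^3 -15*x^2 dx = -135;
  ∫_0^3 6*x dx = 27.
Sum: -729/5 + 243 − 135 + 27 = -54/5.
So LHS = -54/5.
∫_0^3 v(x) φ(x) dx = ∫_0^3 (-2*x^4 + 7*x^3 - 3*x^2) dx. Term by term:
  ∫_0^3 -2*x^4 dx = -486/5;  ∫_0^3 7*x^3 dx = 567/4;  ∫_0^3 -3*x^2 dx = -27.
Sum: -486/5 + 567/4 − 27 = 351/20.
So RHS = -∫_0^3 v(x) φ(x) dx = -351/20.
LHS − RHS = 27/4 ≠ 0, so the identity fails.
(For a valid weak derivative the identity must hold for EVERY test function, in particular this one. The failure shows v is NOT the weak derivative of u.)
Correct weak derivative would be u'(x) = 2*x - 2.


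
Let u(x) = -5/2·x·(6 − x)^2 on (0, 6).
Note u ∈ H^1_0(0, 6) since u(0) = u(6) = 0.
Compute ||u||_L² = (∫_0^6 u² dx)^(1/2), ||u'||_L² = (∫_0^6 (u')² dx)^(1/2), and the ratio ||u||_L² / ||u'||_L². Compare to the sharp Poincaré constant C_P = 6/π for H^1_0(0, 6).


||u||_L² / ||u'||_L² = 3*sqrt(14)/7 < C_P = 6/π.

u(x) = -5/2·x·(6 − x)^2, so u'(x) = 15*(2 - x)*(x/2 - 3).
u(x) = -5/2·x·(6 − x)^2 vanishes at x = 0 and x = 6, so u ∈ H^1_0(0, 6). Differentiate via the product rule and integrate the resulting polynomials term by term.
  ∫_0^6 u² dx = ∫_0^6 (25*x^6/4 - 150*x^5 + 1350*x^4 - 5400*x^3 + 8100*x^2) dx. Term by term:
    ∫_0^6 25*x^6/4 dx = 1749600/7;  ∫_0^6 -150*x^5 dx = -1166400;  ∫_0^6 1350*x^4 dx = 2099520;
    ∫_0^6 -5400*x^3 dx = -1749600;  ∫_0^6 8100*x^2 dx = 583200.
  Sum: 1749600/7 − 1166400 + 2099520 − 1749600 + 583200 = 116640/7.
  ∫_0^6 (u')² dx = ∫_0^6 (225*x^4/4 - 900*x^3 + 4950*x^2 - 10800*x + 8100) dx. Term by term:
    ∫_0^6 225*x^4/4 dx = 87480;  ∫_0^6 -900*x^3 dx = -291600;  ∫_0^6 4950*x^2 dx = 356400;
    ∫_0^6 -10800*x dx = -194400;  ∫_0^6 8100 dx = 48600.
  Sum: 87480 − 291600 + 356400 − 194400 + 48600 = 6480.
∫_0^6 u² dx = 116640/7, so ||u||_L² = 108*sqrt(70)/7.
∫_0^6 (u')² dx = 6480, so ||u'||_L² = 36*sqrt(5).
Ratio ||u||_L² / ||u'||_L² = 3*sqrt(14)/7.
Sharp Poincaré constant on H^1_0(0, 6) is C_P = L/π = 6/π, achieved by sin(π/6·x).
A polynomial bump cannot attain the sharp Poincaré constant (only the first sine eigenfunction does), so the ratio is strictly less than C_P, consistent with ||u||_L² ≤ C_P ||u'||_L².


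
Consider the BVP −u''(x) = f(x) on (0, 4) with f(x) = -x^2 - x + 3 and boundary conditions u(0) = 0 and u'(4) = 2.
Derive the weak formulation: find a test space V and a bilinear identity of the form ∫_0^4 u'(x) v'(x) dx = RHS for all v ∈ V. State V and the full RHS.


V = {v ∈ H^1(0, 4) : v(0) = 0} (test functions vanish at x = 0 where u is specified); weak form: ∫_0^4 u'v' dx = ∫_0^4 (-x^2 - x + 3) v dx + 2·v(4) for all v ∈ V.

Multiply both sides by a test function v and integrate from 0 to 4:
  ∫_0^4 −u''(x) v(x) dx = ∫_0^4 f(x) v(x) dx.
Integrate the LHS by parts once:
  ∫_0^4 −u'' v dx = −[u'(x) v(x)]_0^4 + ∫_0^4 u'(x) v'(x) dx.
Thus ∫_0^4 u'(x) v'(x) dx = ∫_0^4 f(x) v(x) dx + [u'(x) v(x)]_0^4.
Choose V so that boundary terms are either known or forced to vanish.
Mixed BC: u(0) = 0 (Dirichlet) and u'(4) = 2 (Neumann). Define V = {v ∈ H^1(0, 4) : v(0) = 0}. Then [u' v]_0^4 = u'(4)·v(4) − u'(0)·0 = 2·v(4).
Weak formulation: find u (satisfying any essential BC) such that ∫_0^4 u'(x) v'(x) dx = ∫_0^4 f v dx + 2·v(4) for all v ∈ V (Dirichlet at 0 absorbed into V; Neumann datum at x = 4 contributes the boundary term).
Substituting f(x) = -x^2 - x + 3, the right-hand side is ∫_0^4 (-x^2 - x + 3) v dx + 2·v(4).


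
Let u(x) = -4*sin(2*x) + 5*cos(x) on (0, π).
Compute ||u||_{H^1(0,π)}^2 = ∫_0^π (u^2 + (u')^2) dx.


||u||_{H^1(0,π)}^2 = -320/3 + 65*π

u'(x) = -5*sin(x) - 8*cos(2*x).
Expand u² and (u')² and integrate term by term on (0, π), using: for integers n ≥ 1, ∫_0^π sin²(nx) dx = ∫_0^π cos²(nx) dx = π/2; for n ≠ n', ∫_0^π sin(nx)sin(n'x) dx = ∫_0^π cos(nx)cos(n'x) dx = 0; and by product-to-sum, ∫_0^π sin(nx)cos(n'x) dx = ½∫_0^π [sin((n+n')x) + sin((n−n')x)] dx, which is 0 when n+n' is even and 2n/(n²−n'²) when n+n' is odd (it need not vanish on (0, π)).
  u² squared terms: (-4)²·∫sin(2x)² dx = 16·π/2 = 8*π;  (5)²·∫cos(x)² dx = 25·π/2 = 25*π/2.
  u² cross terms: 2·(-4)·(5)·∫sin(2x)·cos(x) dx = -40·(4/3) = -160/3.
  So ∫_0^π u² dx = 8*π + 25*π/2 − 160/3 = -160/3 + 41*π/2.
  (u')² squared terms: (-8)²·∫cos(2x)² dx = 64·π/2 = 32*π;  (-5)²·∫sin(x)² dx = 25·π/2 = 25*π/2.
  (u')² cross terms: 2·(-8)·(-5)·∫cos(2x)·sin(x) dx = 80·(-2/3) = -160/3.
  So ∫_0^π (u')² dx = 32*π + 25*π/2 − 160/3 = -160/3 + 89*π/2.
||u||_{H^1}^2 = (-160/3 + 41*π/2) + (-160/3 + 89*π/2) = -320/3 + 65*π.


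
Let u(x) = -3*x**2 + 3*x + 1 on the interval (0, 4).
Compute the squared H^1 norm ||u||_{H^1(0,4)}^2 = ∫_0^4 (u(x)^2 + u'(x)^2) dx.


||u||_{H^1}^2 = 6616/5

The H^1 norm (squared) on an interval (0, L) is
  ||u||_{H^1}^2 = ∫_0^L u(x)^2 dx + ∫_0^L u'(x)^2 dx.
Compute u'(x) = 3 - 6*x.
Then u(x)^2 = 9*x**4 - 18*x**3 + 3*x**2 + 6*x + 1 and u'(x)^2 = 36*x**2 - 36*x + 9.
Integrate each monomial from 0 to 4 using ∫_0^4 c·x^n dx = c·4^(n+1)/(n+1):
  ∫_0^4 u(x)^2 dx = ∫_0^4 (9*x^4 - 18*x^3 + 3*x^2 + 6*x + 1) dx. Term by term:
    ∫_0^4 9*x^4 dx = 9216/5;  ∫_0^4 -18*x^3 dx = -1152;  ∫_0^4 3*x^2 dx = 64;
    ∫_0^4 6*x dx = 48;  ∫_0^4 1 dx = 4.
  Sum: 9216/5 − 1152 + 64 + 48 + 4 = 4036/5.
  ∫_0^4 u'(x)^2 dx = ∫_0^4 (36*x^2 - 36*x + 9) dx. Term by term:
    ∫_0^4 36*x^2 dx = 768;  ∫_0^4 -36*x dx = -288;  ∫_0^4 9 dx = 36.
  Sum: 768 − 288 + 36 = 516.
Adding: ||u||_{H^1}^2 = 4036/5 + 516 = 6616/5.


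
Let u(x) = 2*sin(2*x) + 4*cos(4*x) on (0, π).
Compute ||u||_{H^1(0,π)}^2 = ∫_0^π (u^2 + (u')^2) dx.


||u||_{H^1(0,π)}^2 = 146*π

u'(x) = -16*sin(4*x) + 4*cos(2*x).
Expand u² and (u')² and integrate term by term on (0, π), using: for integers n ≥ 1, ∫_0^π sin²(nx) dx = ∫_0^π cos²(nx) dx = π/2; for n ≠ n', ∫_0^π sin(nx)sin(n'x) dx = ∫_0^π cos(nx)cos(n'x) dx = 0; and by product-to-sum, ∫_0^π sin(nx)cos(n'x) dx = ½∫_0^π [sin((n+n')x) + sin((n−n')x)] dx, which is 0 when n+n' is even and 2n/(n²−n'²) when n+n' is odd (it need not vanish on (0, π)).
  u² squared terms: (2)²·∫sin(2x)² dx = 4·π/2 = 2*π;  (4)²·∫cos(4x)² dx = 16·π/2 = 8*π.
  u² cross terms: 2·(2)·(4)·∫sin(2x)·cos(4x) dx = 16·(0) = 0.
  So ∫_0^π u² dx = 2*π + 8*π + 0 = 10*π.
  (u')² squared terms: (-16)²·∫sin(4x)² dx = 256·π/2 = 128*π;  (4)²·∫cos(2x)² dx = 16·π/2 = 8*π.
  (u')² cross terms: 2·(-16)·(4)·∫sin(4x)·cos(2x) dx = -128·(0) = 0.
  So ∫_0^π (u')² dx = 128*π + 8*π + 0 = 136*π.
||u||_{H^1}^2 = (10*π) + (136*π) = 146*π.


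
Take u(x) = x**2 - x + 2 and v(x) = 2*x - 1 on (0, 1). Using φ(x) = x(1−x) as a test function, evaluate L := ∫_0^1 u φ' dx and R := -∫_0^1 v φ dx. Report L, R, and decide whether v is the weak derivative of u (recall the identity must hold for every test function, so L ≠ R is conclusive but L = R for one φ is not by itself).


LHS = 0, RHS = 0. Yes, v = u' weakly.

u(x) = x**2 - x + 2, classical derivative u'(x) = 2*x - 1.
φ(x) = x(1−x), so φ'(x) = 1 - 2*x.
Note φ(0) = φ(1) = 0, so the boundary term u·φ vanishes.
LHS = ∫_0^1 u(x) φ'(x) dx = ∫_0^1 (-2*x^3 + 3*x^2 - 5*x + 2) dx. Term by term:
  ∫_0^1 -2*x^3 dx = -1/2;  ∫_0^1 3*x^2 dx = 1;  ∫_0^1 -5*x dx = -5/2;
  ∫_0^1 2 dx = 2.
Sum: -1/2 + 1 − 5/2 + 2 = 0.
So LHS = 0.
∫_0^1 v(x) φ(x) dx = ∫_0^1 (-2*x^3 + 3*x^2 - x) dx. Term by term:
  ∫_0^1 -2*x^3 dx = -1/2;  ∫_0^1 3*x^2 dx = 1;  ∫_0^1 -x dx = -1/2.
Sum: -1/2 + 1 − 1/2 = 0.
So RHS = -∫_0^1 v(x) φ(x) dx = 0.
LHS = RHS, so the identity holds for this test φ.
Moreover u is smooth here and v(x) = u'(x) = 2*x - 1 pointwise, so the identity holds for every test function. Hence v is the weak derivative of u.


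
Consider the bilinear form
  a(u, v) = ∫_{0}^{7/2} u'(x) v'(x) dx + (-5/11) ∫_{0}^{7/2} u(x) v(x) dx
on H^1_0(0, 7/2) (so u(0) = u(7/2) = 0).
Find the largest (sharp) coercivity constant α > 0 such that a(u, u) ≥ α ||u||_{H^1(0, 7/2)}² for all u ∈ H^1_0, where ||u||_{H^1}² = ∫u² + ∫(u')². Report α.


α = (-245 + 44*π^2)/(11*(4*π^2 + 49))

Coercivity of a(·,·) on H^1_0(0, 7/2) means a(u, u) ≥ α ||u||_{H^1}² for every u ∈ H^1_0.
The interval has length L = 7/2, and Poincaré/coercivity depend only on L. Here a(u, u) = ∫(u')² + (-5/11)·∫u².
Here c = -5/11 < 0 with |c| < (π/L)² = 4*π^2/49, so coercivity still holds. The condition a(u,u) ≥ α||u||_{H^1}² reads (1−α)∫(u')² ≥ (α−c)∫u². Any admissible α is ≤ 1 (rapidly oscillating u have ∫u²/∫(u')² → 0), and α = 1 would force 0 ≥ (1−c)∫u², impossible since c < 1; so 1−α > 0. By the sharp Poincaré inequality on H^1_0 of an interval of length L, ∫(u')² ≥ (π/L)²∫u² with equality for the first sine mode sin(π(x−x₀)/L) (x₀ the left endpoint), so the inequality holds for all u iff (1−α)(π/L)² ≥ α − c, i.e. α ≤ ((π/L)² + c)/((π/L)² + 1) = (1 + c(L/π)²)/(1 + (L/π)²). (Direct route, valid since c ≤ 0: Poincaré gives c∫u² ≥ c(L/π)²∫(u')², so a(u,u) ≥ (1 + c(L/π)²)∫(u')², while ||u||_{H^1}² ≤ (1 + (L/π)²)∫(u')²; dividing yields the same α.) With (π/L)² = 4*π^2/49 and c = -5/11, the largest admissible constant is α = ((π/L)² + c)/((π/L)² + 1).
Simplifying, α = (-245 + 44*π^2)/(11*(4*π^2 + 49)).


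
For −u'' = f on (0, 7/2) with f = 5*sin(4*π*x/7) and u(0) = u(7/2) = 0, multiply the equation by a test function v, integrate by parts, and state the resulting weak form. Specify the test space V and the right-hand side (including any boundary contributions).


V = H^1_0(0, 7/2) (so v(0) = v(7/2) = 0); weak form: ∫_0^7/2 u'v' dx = ∫_0^7/2 (5*sin(4*π*x/7)) v dx for all v ∈ V.

Multiply both sides by a test function v and integrate from 0 to 7/2:
  ∫_0^7/2 −u''(x) v(x) dx = ∫_0^7/2 f(x) v(x) dx.
Integrate the LHS by parts once:
  ∫_0^7/2 −u'' v dx = −[u'(x) v(x)]_0^7/2 + ∫_0^7/2 u'(x) v'(x) dx.
Thus ∫_0^7/2 u'(x) v'(x) dx = ∫_0^7/2 f(x) v(x) dx + [u'(x) v(x)]_0^7/2.
Choose V so that boundary terms are either known or forced to vanish.
u is Dirichlet: u(0) = u(7/2) = 0. Let V = H^1_0(0, 7/2); then v(0) = v(7/2) = 0, and [u' v]_0^7/2 = 0.
Weak formulation: find u (satisfying any essential BC) such that ∫_0^7/2 u'(x) v'(x) dx = ∫_0^7/2 f v dx for all v ∈ V.
Substituting f(x) = 5*sin(4*π*x/7), the right-hand side is ∫_0^7/2 (5*sin(4*π*x/7)) v dx.


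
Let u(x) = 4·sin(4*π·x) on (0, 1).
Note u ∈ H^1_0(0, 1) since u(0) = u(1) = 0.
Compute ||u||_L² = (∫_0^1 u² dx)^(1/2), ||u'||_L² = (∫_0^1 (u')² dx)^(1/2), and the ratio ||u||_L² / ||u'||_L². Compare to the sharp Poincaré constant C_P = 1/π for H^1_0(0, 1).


||u||_L² / ||u'||_L² = 1/(4*π) < C_P = 1/π.

u(x) = 4·sin(4*π·x), so u'(x) = 16*π*cos(4*π*x).
Writing u(x) = A·sin(kπx/L) with A = 4 and k = 4, use ∫_0^L sin²(kπx/L) dx = L/2 and ∫_0^L cos²(kπx/L) dx = L/2.
u² = 16·sin²(4*π·x) and (u')² = 256*π^2·cos²(4*π·x), and each of sin², cos² integrates to L/2 = 1/2 over (0, 1).
∫_0^1 u² dx = 8, so ||u||_L² = 2*sqrt(2).
∫_0^1 (u')² dx = 128*π^2, so ||u'||_L² = 8*sqrt(2)*π.
Ratio ||u||_L² / ||u'||_L² = 1/(4*π).
Sharp Poincaré constant on H^1_0(0, 1) is C_P = L/π = 1/π, achieved by sin(π·x).
This is the k = 4 harmonic; the ratio L/(kπ) is strictly less than C_P = L/π, consistent with the sharp inequality ||u||_L² ≤ C_P ||u'||_L².


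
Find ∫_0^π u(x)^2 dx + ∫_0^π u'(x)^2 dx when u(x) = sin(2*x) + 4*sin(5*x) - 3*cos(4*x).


||u||_{H^1(0,π)}^2 = -1360/3 + 287*π

u'(x) = 12*sin(4*x) + 2*cos(2*x) + 20*cos(5*x).
Expand u² and (u')² and integrate term by term on (0, π), using: for integers n ≥ 1, ∫_0^π sin²(nx) dx = ∫_0^π cos²(nx) dx = π/2; for n ≠ n', ∫_0^π sin(nx)sin(n'x) dx = ∫_0^π cos(nx)cos(n'x) dx = 0; and by product-to-sum, ∫_0^π sin(nx)cos(n'x) dx = ½∫_0^π [sin((n+n')x) + sin((n−n')x)] dx, which is 0 when n+n' is even and 2n/(n²−n'²) when n+n' is odd (it need not vanish on (0, π)).
  u² squared terms: (-3)²·∫cos(4x)² dx = 9·π/2 = 9*π/2;  (4)²·∫sin(5x)² dx = 16·π/2 = 8*π;  (1)²·∫sin(2x)² dx = 1·π/2 = π/2.
  u² cross terms: 2·(-3)·(4)·∫cos(4x)·sin(5x) dx = -24·(10/9) = -80/3;  2·(-3)·(1)·∫cos(4x)·sin(2x) dx = -6·(0) = 0;  2·(4)·(1)·∫sin(5x)·sin(2x) dx = 8·(0) = 0.
  So ∫_0^π u² dx = 9*π/2 + 8*π + π/2 − 80/3 + 0 + 0 = -80/3 + 13*π.
  (u')² squared terms: (2)²·∫cos(2x)² dx = 4·π/2 = 2*π;  (12)²·∫sin(4x)² dx = 144·π/2 = 72*π;  (20)²·∫cos(5x)² dx = 400·π/2 = 200*π.
  (u')² cross terms: 2·(2)·(12)·∫cos(2x)·sin(4x) dx = 48·(0) = 0;  2·(2)·(20)·∫cos(2x)·cos(5x) dx = 80·(0) = 0;  2·(12)·(20)·∫sin(4x)·cos(5x) dx = 480·(-8/9) = -1280/3.
  So ∫_0^π (u')² dx = 2*π + 72*π + 200*π + 0 + 0 − 1280/3 = -1280/3 + 274*π.
||u||_{H^1}^2 = (-80/3 + 13*π) + (-1280/3 + 274*π) = -1360/3 + 287*π.


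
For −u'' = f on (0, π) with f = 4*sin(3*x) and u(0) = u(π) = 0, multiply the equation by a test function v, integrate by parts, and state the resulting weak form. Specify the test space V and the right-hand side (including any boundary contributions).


V = H^1_0(0, π) (so v(0) = v(π) = 0); weak form: ∫_0^π u'v' dx = ∫_0^π (4*sin(3*x)) v dx for all v ∈ V.

Multiply both sides by a test function v and integrate from 0 to π:
  ∫_0^π −u''(x) v(x) dx = ∫_0^π f(x) v(x) dx.
Integrate the LHS by parts once:
  ∫_0^π −u'' v dx = −[u'(x) v(x)]_0^π + ∫_0^π u'(x) v'(x) dx.
Thus ∫_0^π u'(x) v'(x) dx = ∫_0^π f(x) v(x) dx + [u'(x) v(x)]_0^π.
Choose V so that boundary terms are either known or forced to vanish.
u is Dirichlet: u(0) = u(π) = 0. Let V = H^1_0(0, π); then v(0) = v(π) = 0, and [u' v]_0^π = 0.
Weak formulation: find u (satisfying any essential BC) such that ∫_0^π u'(x) v'(x) dx = ∫_0^π f v dx for all v ∈ V.
Substituting f(x) = 4*sin(3*x), the right-hand side is ∫_0^π (4*sin(3*x)) v dx.


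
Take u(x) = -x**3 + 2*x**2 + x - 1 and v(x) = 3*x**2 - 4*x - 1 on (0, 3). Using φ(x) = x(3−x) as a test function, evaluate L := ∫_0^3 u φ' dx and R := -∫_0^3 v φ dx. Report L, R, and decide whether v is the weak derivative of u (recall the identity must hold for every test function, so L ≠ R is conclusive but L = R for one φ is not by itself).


LHS = 99/20, RHS = -99/20. No, v is not the weak derivative of u.

u(x) = -x**3 + 2*x**2 + x - 1, classical derivative u'(x) = -3*x**2 + 4*x + 1.
φ(x) = x(3−x), so φ'(x) = 3 - 2*x.
Note φ(0) = φ(3) = 0, so the boundary term u·φ vanishes.
LHS = ∫_0^3 u(x) φ'(x) dx = ∫_0^3 (2*x^4 - 7*x^3 + 4*x^2 + 5*x - 3) dx. Term by term:
  ∫_0^3 2*x^4 dx = 486/5;  ∫_0^3 -7*x^3 dx = -567/4;  ∫_0^3 4*x^2 dx = 36;
  ∫_0^3 5*x dx = 45/2;  ∫_0^3 -3 dx = -9.
Sum: 486/5 − 567/4 + 36 + 45/2 − 9 = 99/20.
So LHS = 99/20.
∫_0^3 v(x) φ(x) dx = ∫_0^3 (-3*x^4 + 13*x^3 - 11*x^2 - 3*x) dx. Term by term:
  ∫_0^3 -3*x^4 dx = -729/5;  ∫_0^3 13*x^3 dx = 1053/4;  ∫_0^3 -11*x^2 dx = -99;
  ∫_0^3 -3*x dx = -27/2.
Sum: -729/5 + 1053/4 − 99 − 27/2 = 99/20.
So RHS = -∫_0^3 v(x) φ(x) dx = -99/20.
LHS − RHS = 99/10 ≠ 0, so the identity fails.
(For a valid weak derivative the identity must hold for EVERY test function, in particular this one. The failure shows v is NOT the weak derivative of u.)
Correct weak derivative would be u'(x) = -3*x**2 + 4*x + 1.
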